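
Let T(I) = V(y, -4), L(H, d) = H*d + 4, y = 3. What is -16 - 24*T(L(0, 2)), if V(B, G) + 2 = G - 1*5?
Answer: 248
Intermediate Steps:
L(H, d) = 4 + H*d
V(B, G) = -7 + G (V(B, G) = -2 + (G - 1*5) = -2 + (G - 5) = -2 + (-5 + G) = -7 + G)
T(I) = -11 (T(I) = -7 - 4 = -11)
-16 - 24*T(L(0, 2)) = -16 - 24*(-11) = -16 + 264 = 248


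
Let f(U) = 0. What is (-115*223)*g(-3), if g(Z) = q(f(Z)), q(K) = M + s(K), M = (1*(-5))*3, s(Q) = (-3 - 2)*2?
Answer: 641125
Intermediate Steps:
s(Q) = -10 (s(Q) = -5*2 = -10)
M = -15 (M = -5*3 = -15)
q(K) = -25 (q(K) = -15 - 10 = -25)
g(Z) = -25
(-115*223)*g(-3) = -115*223*(-25) = -25645*(-25) = 641125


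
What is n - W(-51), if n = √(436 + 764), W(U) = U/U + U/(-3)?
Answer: -18 + 20*√3 ≈ 16.641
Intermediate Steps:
W(U) = 1 - U/3 (W(U) = 1 + U*(-⅓) = 1 - U/3)
n = 20*√3 (n = √1200 = 20*√3 ≈ 34.641)
n - W(-51) = 20*√3 - (1 - ⅓*(-51)) = 20*√3 - (1 + 17) = 20*√3 - 1*18 = 20*√3 - 18 = -18 + 20*√3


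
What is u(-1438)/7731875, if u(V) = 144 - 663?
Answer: -519/7731875 ≈ -6.7125e-5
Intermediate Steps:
u(V) = -519
u(-1438)/7731875 = -519/7731875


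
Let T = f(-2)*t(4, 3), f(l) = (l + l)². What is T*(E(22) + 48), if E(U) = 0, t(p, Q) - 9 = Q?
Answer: 9216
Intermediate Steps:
t(p, Q) = 9 + Q
f(l) = 4*l² (f(l) = (2*l)² = 4*l²)
T = 192 (T = (4*(-2)²)*(9 + 3) = (4*4)*12 = 16*12 = 192)
T*(E(22) + 48) = 192*(0 + 48) = 192*48 = 9216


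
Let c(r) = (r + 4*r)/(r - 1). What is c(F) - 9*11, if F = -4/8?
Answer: -292/3 ≈ -97.333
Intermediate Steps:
F = -1/2 (F = -4*1/8 = -1/2 ≈ -0.50000)
c(r) = 5*r/(-1 + r) (c(r) = (5*r)/(-1 + r) = 5*r/(-1 + r))
c(F) - 9*11 = 5*(-1/2)/(-1 - 1/2) - 9*11 = 5*(-1/2)/(-3/2) - 99 = 5*(-1/2)*(-2/3) - 99 = 5/3 - 99 = -292/3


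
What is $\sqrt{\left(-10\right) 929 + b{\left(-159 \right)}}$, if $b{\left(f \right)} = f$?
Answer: $i \sqrt{9449} \approx 97.206 i$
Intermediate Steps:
$\sqrt{\left(-10\right) 929 + b{\left(-159 \right)}} = \sqrt{\left(-10\right) 929 - 159} = \sqrt{-9290 - 159} = \sqrt{-9449} = i \sqrt{9449}$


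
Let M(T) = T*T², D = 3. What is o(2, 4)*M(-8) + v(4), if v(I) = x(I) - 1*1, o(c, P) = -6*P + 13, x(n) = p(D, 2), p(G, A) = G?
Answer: 5634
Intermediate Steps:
x(n) = 3
M(T) = T³
o(c, P) = 13 - 6*P
v(I) = 2 (v(I) = 3 - 1*1 = 3 - 1 = 2)
o(2, 4)*M(-8) + v(4) = (13 - 6*4)*(-8)³ + 2 = (13 - 24)*(-512) + 2 = -11*(-512) + 2 = 5632 + 2 = 5634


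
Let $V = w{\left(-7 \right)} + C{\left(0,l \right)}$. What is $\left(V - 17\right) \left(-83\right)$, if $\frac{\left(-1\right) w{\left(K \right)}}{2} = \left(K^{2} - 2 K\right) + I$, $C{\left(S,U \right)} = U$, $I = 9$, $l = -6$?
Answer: $13861$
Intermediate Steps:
$w{\left(K \right)} = -18 - 2 K^{2} + 4 K$ ($w{\left(K \right)} = - 2 \left(\left(K^{2} - 2 K\right) + 9\right) = - 2 \left(9 + K^{2} - 2 K\right) = -18 - 2 K^{2} + 4 K$)
$V = -150$ ($V = \left(-18 - 2 \left(-7\right)^{2} + 4 \left(-7\right)\right) - 6 = \left(-18 - 98 - 28\right) - 6 = -144 - 6 = -150$)
$\left(V - 17\right) \left(-83\right) = \left(-150 - 17\right) \left(-83\right) = \left(-167\right) \left(-83\right) = 13861$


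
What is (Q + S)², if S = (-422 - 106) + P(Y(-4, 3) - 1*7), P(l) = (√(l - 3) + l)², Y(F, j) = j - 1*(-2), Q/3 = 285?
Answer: 106196 - 2608*I*√5 ≈ 1.062e+5 - 5831.7*I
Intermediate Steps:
Q = 855 (Q = 3*285 = 855)
Y(F, j) = 2 + j (Y(F, j) = j + 2 = 2 + j)
P(l) = (l + √(-3 + l))² (P(l) = (√(-3 + l) + l)² = (l + √(-3 + l))²)
S = -528 + (-2 + I*√5)² (S = (-422 - 106) + (((2 + 3) - 1*7) + √(-3 + ((2 + 3) - 1*7)))² = -528 + ((5 - 7) + √(-3 + (5 - 7)))² = -528 + (-2 + √(-3 - 2))² = -528 + (-2 + √(-5))² = -528 + (-2 + I*√5)² ≈ -529.0 - 8.9443*I)
(Q + S)² = (855 + (-528 + (2 - I*√5)²))² = (327 + (2 - I*√5)²)²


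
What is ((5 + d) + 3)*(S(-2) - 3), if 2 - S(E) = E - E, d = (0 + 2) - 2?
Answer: -8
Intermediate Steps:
d = 0 (d = 2 - 2 = 0)
S(E) = 2 (S(E) = 2 - (E - E) = 2 - 1*0 = 2 + 0 = 2)
((5 + d) + 3)*(S(-2) - 3) = ((5 + 0) + 3)*(2 - 3) = (5 + 3)*(-1) = 8*(-1) = -8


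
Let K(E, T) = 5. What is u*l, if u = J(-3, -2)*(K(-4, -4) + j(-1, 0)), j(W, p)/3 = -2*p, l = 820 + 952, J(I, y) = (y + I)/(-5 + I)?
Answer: 11075/2 ≈ 5537.5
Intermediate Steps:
J(I, y) = (I + y)/(-5 + I)
l = 1772
j(W, p) = -6*p (j(W, p) = 3*(-2*p) = -6*p)
u = 25/8 (u = ((-3 - 2)/(-5 - 3))*(5 - 6*0) = (-5/(-8))*(5 + 0) = -⅛*(-5)*5 = (5/8)*5 = 25/8 ≈ 3.1250)
u*l = (25/8)*1772 = 11075/2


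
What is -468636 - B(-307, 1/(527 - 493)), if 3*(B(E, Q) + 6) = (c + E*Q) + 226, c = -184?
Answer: -47801381/102 ≈ -4.6864e+5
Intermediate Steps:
B(E, Q) = 8 + E*Q/3 (B(E, Q) = -6 + ((-184 + E*Q) + 226)/3 = -6 + (42 + E*Q)/3 = -6 + (14 + E*Q/3) = 8 + E*Q/3)
-468636 - B(-307, 1/(527 - 493)) = -468636 - (8 + (⅓)*(-307)/(527 - 493)) = -468636 - (8 + (⅓)*(-307)/34) = -468636 - (8 + (⅓)*(-307)*(1/34)) = -468636 - (8 - 307/102) = -468636 - 1*509/102 = -468636 - 509/102 = -47801381/102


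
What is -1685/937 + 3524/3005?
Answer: -1761437/2815685 ≈ -0.62558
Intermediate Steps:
-1685/937 + 3524/3005 = -1761437/2815685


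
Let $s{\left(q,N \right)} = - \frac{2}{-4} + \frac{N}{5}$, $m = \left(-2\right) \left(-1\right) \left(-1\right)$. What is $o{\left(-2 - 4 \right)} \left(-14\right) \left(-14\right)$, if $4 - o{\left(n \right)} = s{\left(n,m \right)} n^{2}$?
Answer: $\frac{392}{5} \approx 78.4$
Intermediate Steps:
$m = -2$ ($m = 2 \left(-1\right) = -2$)
$s{\left(q,N \right)} = \frac{1}{2} + \frac{N}{5}$ ($s{\left(q,N \right)} = \left(-2\right) \left(- \frac{1}{4}\right) + N \frac{1}{5} = \frac{1}{2} + \frac{N}{5}$)
$o{\left(n \right)} = 4 - \frac{n^{2}}{10}$ ($o{\left(n \right)} = 4 - \left(\frac{1}{2} + \frac{1}{5} \left(-2\right)\right) n^{2} = 4 - \left(\frac{1}{2} - \frac{2}{5}\right) n^{2} = 4 - \frac{n^{2}}{10}$)
$o{\left(-2 - 4 \right)} \left(-14\right) \left(-14\right) = \left(4 - \frac{\left(-2 - 4\right)^{2}}{10}\right) \left(-14\right) \left(-14\right) = \left(4 - \frac{\left(-6\right)^{2}}{10}\right) \left(-14\right) \left(-14\right) = \left(4 - \frac{18}{5}\right) \left(-14\right) \left(-14\right) = \frac{2}{5} \left(-14\right) \left(-14\right) = \left(- \frac{28}{5}\right) \left(-14\right) = \frac{392}{5}$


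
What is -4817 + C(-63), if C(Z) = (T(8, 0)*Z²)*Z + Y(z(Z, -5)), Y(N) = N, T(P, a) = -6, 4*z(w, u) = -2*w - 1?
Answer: 5981985/4 ≈ 1.4955e+6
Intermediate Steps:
z(w, u) = -¼ - w/2 (z(w, u) = (-2*w - 1)/4 = (-1 - 2*w)/4 = -¼ - w/2)
C(Z) = -¼ - 6*Z³ - Z/2 (C(Z) = (-6*Z²)*Z + (-¼ - Z/2) = -6*Z³ + (-¼ - Z/2) = -¼ - 6*Z³ - Z/2)
-4817 + C(-63) = -4817 + (-¼ - 6*(-63)³ - ½*(-63)) = -4817 + (-¼ - 6*(-250047) + 63/2) = -4817 + (-¼ + 1500282 + 63/2) = -4817 + 6001253/4 = 5981985/4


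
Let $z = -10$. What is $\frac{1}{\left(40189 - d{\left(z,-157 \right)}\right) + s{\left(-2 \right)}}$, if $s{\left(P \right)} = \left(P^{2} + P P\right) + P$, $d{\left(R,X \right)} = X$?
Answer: $\frac{1}{40352} \approx 2.4782 \cdot 10^{-5}$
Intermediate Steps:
$s{\left(P \right)} = P + 2 P^{2}$ ($s{\left(P \right)} = \left(P^{2} + P^{2}\right) + P = 2 P^{2} + P = P + 2 P^{2}$)
$\frac{1}{\left(40189 - d{\left(z,-157 \right)}\right) + s{\left(-2 \right)}} = \frac{1}{\left(40189 - -157\right) - 2 \left(1 + 2 \left(-2\right)\right)} = \frac{1}{\left(40189 + 157\right) - 2 \left(1 - 4\right)} = \frac{1}{40346 - -6} = \frac{1}{40346 + 6} = \frac{1}{40352}$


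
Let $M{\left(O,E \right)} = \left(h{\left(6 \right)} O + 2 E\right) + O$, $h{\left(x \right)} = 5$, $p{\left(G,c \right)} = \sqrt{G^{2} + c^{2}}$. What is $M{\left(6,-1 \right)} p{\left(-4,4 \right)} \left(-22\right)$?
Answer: $- 2992 \sqrt{2} \approx -4231.3$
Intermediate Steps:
$M{\left(O,E \right)} = 2 E + 6 O$ ($M{\left(O,E \right)} = \left(5 O + 2 E\right) + O = \left(2 E + 5 O\right) + O = 2 E + 6 O$)
$M{\left(6,-1 \right)} p{\left(-4,4 \right)} \left(-22\right) = \left(2 \left(-1\right) + 6 \cdot 6\right) \sqrt{\left(-4\right)^{2} + 4^{2}} \left(-22\right) = \left(-2 + 36\right) \sqrt{16 + 16} \left(-22\right) = 34 \sqrt{32} \left(-22\right) = 34 \cdot 4 \sqrt{2} \left(-22\right) = 136 \sqrt{2} \left(-22\right) = - 2992 \sqrt{2}$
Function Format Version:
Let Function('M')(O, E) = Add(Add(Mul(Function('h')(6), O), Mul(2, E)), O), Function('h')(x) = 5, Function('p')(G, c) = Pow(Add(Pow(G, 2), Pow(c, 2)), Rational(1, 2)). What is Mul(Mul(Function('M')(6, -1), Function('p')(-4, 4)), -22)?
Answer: Mul(-2992, Pow(2, Rational(1, 2))) ≈ -4231.3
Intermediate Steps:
Function('M')(O, E) = Add(Mul(2, E), Mul(6, O)) (Function('M')(O, E) = Add(Add(Mul(5, O), Mul(2, E)), O) = Add(Add(Mul(2, E), Mul(5, O)), O) = Add(Mul(2, E), Mul(6, O)))
Mul(Mul(Function('M')(6, -1), Function('p')(-4, 4)), -22) = Mul(Mul(Add(Mul(2, -1), Mul(6, 6)), Pow(Add(Pow(-4, 2), Pow(4, 2)), Rational(1, 2))), -22) = Mul(Mul(Add(-2, 36), Pow(Add(16, 16), Rational(1, 2))), -22) = Mul(Mul(34, Pow(32, Rational(1, 2))), -22) = Mul(Mul(34, Mul(4, Pow(2, Rational(1, 2)))), -22) = Mul(Mul(136, Pow(2, Rational(1, 2))), -22) = Mul(-2992, Pow(2, Rational(1, 2)))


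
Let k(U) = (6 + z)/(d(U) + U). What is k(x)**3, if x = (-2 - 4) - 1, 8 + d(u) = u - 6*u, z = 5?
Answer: 1331/8000 ≈ 0.16637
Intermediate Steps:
d(u) = -8 - 5*u (d(u) = -8 + (u - 6*u) = -8 - 5*u)
x = -7 (x = -6 - 1 = -7)
k(U) = 11/(-8 - 4*U) (k(U) = (6 + 5)/((-8 - 5*U) + U) = 11/(-8 - 4*U))
k(x)**3 = (-11/(8 + 4*(-7)))**3 = (-11/(8 - 28))**3 = (-11/(-20))**3 = (-11*(-1/20))**3 = (11/20)**3 = 1331/8000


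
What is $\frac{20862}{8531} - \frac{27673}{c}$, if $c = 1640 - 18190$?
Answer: $\frac{30597077}{7430950} \approx 4.1175$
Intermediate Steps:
$c = -16550$
$\frac{20862}{8531} - \frac{27673}{c} = \frac{20862}{8531} - \frac{27673}{-16550} = 20862 \cdot \frac{1}{8531} - - \frac{27673}{16550} = \frac{1098}{449} + \frac{27673}{16550} = \frac{30597077}{7430950}$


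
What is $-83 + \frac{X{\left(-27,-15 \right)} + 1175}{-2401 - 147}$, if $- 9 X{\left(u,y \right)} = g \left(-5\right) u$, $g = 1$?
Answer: $- \frac{53161}{637} \approx -83.455$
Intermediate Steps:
$X{\left(u,y \right)} = \frac{5 u}{9}$ ($X{\left(u,y \right)} = - \frac{1 \left(-5\right) u}{9} = - \frac{\left(-5\right) u}{9} = \frac{5 u}{9}$)
$-83 + \frac{X{\left(-27,-15 \right)} + 1175}{-2401 - 147} = -83 + \frac{\frac{5}{9} \left(-27\right) + 1175}{-2401 - 147} = -83 + \frac{-15 + 1175}{-2548} = -83 + 1160 \left(- \frac{1}{2548}\right) = -83 - \frac{290}{637} = - \frac{53161}{637}$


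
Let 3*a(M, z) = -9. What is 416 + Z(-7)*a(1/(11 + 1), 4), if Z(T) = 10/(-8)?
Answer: 1679/4 ≈ 419.75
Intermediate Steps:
a(M, z) = -3 (a(M, z) = (⅓)*(-9) = -3)
Z(T) = -5/4 (Z(T) = 10*(-⅛) = -5/4)
416 + Z(-7)*a(1/(11 + 1), 4) = 416 - 5/4*(-3) = 416 + 15/4 = 1679/4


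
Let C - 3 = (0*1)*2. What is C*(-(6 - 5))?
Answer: -3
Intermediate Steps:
C = 3 (C = 3 + (0*1)*2 = 3 + 0*2 = 3 + 0 = 3)
C*(-(6 - 5)) = 3*(-(6 - 5)) = 3*(-1*1) = 3*(-1) = -3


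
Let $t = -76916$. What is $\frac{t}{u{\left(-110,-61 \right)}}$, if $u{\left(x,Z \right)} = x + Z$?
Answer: $\frac{76916}{171} \approx 449.8$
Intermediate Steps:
$u{\left(x,Z \right)} = Z + x$
$\frac{t}{u{\left(-110,-61 \right)}} = - \frac{76916}{-61 - 110} = - \frac{76916}{-171} = \left(-76916\right) \left(- \frac{1}{171}\right) = \frac{76916}{171}$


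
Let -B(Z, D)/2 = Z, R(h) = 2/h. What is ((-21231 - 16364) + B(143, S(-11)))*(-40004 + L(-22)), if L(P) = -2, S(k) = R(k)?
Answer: 1515467286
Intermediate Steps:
S(k) = 2/k
B(Z, D) = -2*Z
((-21231 - 16364) + B(143, S(-11)))*(-40004 + L(-22)) = ((-21231 - 16364) - 2*143)*(-40004 - 2) = (-37595 - 286)*(-40006) = -37881*(-40006) = 1515467286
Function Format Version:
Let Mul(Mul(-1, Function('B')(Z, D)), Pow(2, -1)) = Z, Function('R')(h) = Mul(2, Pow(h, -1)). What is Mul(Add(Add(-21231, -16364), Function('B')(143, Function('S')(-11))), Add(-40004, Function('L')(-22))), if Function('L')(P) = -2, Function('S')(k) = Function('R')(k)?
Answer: 1515467286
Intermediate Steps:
Function('S')(k) = Mul(2, Pow(k, -1))
Function('B')(Z, D) = Mul(-2, Z)
Mul(Add(Add(-21231, -16364), Function('B')(143, Function('S')(-11))), Add(-40004, Function('L')(-22))) = Mul(Add(Add(-21231, -16364), Mul(-2, 143)), Add(-40004, -2)) = Mul(Add(-37595, -286), -40006) = Mul(-37881, -40006) = 1515467286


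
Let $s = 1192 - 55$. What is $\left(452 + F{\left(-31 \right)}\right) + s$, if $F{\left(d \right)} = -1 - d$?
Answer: $1619$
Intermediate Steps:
$s = 1137$ ($s = 1192 - 55 = 1137$)
$\left(452 + F{\left(-31 \right)}\right) + s = \left(452 - -30\right) + 1137 = \left(452 + \left(-1 + 31\right)\right) + 1137 = \left(452 + 30\right) + 1137 = 482 + 1137 = 1619$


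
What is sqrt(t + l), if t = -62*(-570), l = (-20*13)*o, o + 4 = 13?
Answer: 10*sqrt(330) ≈ 181.66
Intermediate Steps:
o = 9 (o = -4 + 13 = 9)
l = -2340 (l = -20*13*9 = -260*9 = -2340)
t = 35340
sqrt(t + l) = sqrt(35340 - 2340) = sqrt(33000) = 10*sqrt(330)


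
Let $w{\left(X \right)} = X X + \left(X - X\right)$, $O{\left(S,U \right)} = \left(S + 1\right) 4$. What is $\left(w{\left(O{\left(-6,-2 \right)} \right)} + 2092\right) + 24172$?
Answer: $26664$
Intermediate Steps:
$O{\left(S,U \right)} = 4 + 4 S$ ($O{\left(S,U \right)} = \left(1 + S\right) 4 = 4 + 4 S$)
$w{\left(X \right)} = X^{2}$ ($w{\left(X \right)} = X^{2} + 0 = X^{2}$)
$\left(w{\left(O{\left(-6,-2 \right)} \right)} + 2092\right) + 24172 = \left(\left(4 + 4 \left(-6\right)\right)^{2} + 2092\right) + 24172 = \left(\left(4 - 24\right)^{2} + 2092\right) + 24172 = \left(\left(-20\right)^{2} + 2092\right) + 24172 = \left(400 + 2092\right) + 24172 = 2492 + 24172 = 26664$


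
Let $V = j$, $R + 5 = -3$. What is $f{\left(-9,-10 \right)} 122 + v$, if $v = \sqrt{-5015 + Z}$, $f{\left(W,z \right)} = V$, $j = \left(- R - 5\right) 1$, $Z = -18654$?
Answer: $366 + i \sqrt{23669} \approx 366.0 + 153.85 i$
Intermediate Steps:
$R = -8$ ($R = -5 - 3 = -8$)
$j = 3$ ($j = \left(\left(-1\right) \left(-8\right) - 5\right) 1 = \left(8 - 5\right) 1 = 3 \cdot 1 = 3$)
$V = 3$
$f{\left(W,z \right)} = 3$
$v = i \sqrt{23669}$ ($v = \sqrt{-5015 - 18654} = \sqrt{-23669} = i \sqrt{23669} \approx 153.85 i$)
$f{\left(-9,-10 \right)} 122 + v = 3 \cdot 122 + i \sqrt{23669} = 366 + i \sqrt{23669}$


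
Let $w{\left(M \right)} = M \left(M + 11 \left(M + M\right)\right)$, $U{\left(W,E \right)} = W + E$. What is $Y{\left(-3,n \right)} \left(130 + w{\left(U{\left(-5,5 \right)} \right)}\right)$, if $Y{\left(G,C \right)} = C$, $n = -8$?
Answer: $-1040$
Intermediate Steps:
$U{\left(W,E \right)} = E + W$
$w{\left(M \right)} = 23 M^{2}$ ($w{\left(M \right)} = M \left(M + 11 \cdot 2 M\right) = M \left(M + 22 M\right) = M 23 M = 23 M^{2}$)
$Y{\left(-3,n \right)} \left(130 + w{\left(U{\left(-5,5 \right)} \right)}\right) = - 8 \left(130 + 23 \left(5 - 5\right)^{2}\right) = - 8 \left(130 + 23 \cdot 0^{2}\right) = - 8 \left(130 + 23 \cdot 0\right) = - 8 \left(130 + 0\right) = \left(-8\right) 130 = -1040$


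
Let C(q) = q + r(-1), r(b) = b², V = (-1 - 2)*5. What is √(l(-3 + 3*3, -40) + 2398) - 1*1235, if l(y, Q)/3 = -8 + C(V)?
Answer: -1235 + 2*√583 ≈ -1186.7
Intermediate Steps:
V = -15 (V = -3*5 = -15)
C(q) = 1 + q (C(q) = q + (-1)² = q + 1 = 1 + q)
l(y, Q) = -66 (l(y, Q) = 3*(-8 + (1 - 15)) = 3*(-8 - 14) = 3*(-22) = -66)
√(l(-3 + 3*3, -40) + 2398) - 1*1235 = √(-66 + 2398) - 1*1235 = √2332 - 1235 = 2*√583 - 1235 = -1235 + 2*√583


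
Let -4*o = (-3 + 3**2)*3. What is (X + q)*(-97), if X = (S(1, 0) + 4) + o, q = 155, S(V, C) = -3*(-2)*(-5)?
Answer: -24153/2 ≈ -12077.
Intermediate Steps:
S(V, C) = -30 (S(V, C) = 6*(-5) = -30)
o = -9/2 (o = -(-3 + 3**2)*3/4 = -(-3 + 9)*3/4 = -3*3/2 = -1/4*18 = -9/2 ≈ -4.5000)
X = -61/2 (X = (-30 + 4) - 9/2 = -26 - 9/2 = -61/2 ≈ -30.500)
(X + q)*(-97) = (-61/2 + 155)*(-97) = (249/2)*(-97) = -24153/2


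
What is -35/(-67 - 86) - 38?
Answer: -5779/153 ≈ -37.771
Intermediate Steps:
-35/(-67 - 86) - 38 = -35/(-153) - 38 = -1/153*(-35) - 38 = 35/153 - 38 = -5779/153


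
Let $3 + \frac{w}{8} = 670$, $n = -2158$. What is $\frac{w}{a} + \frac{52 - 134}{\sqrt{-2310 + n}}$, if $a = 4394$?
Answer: $\frac{2668}{2197} + \frac{41 i \sqrt{1117}}{1117} \approx 1.2144 + 1.2268 i$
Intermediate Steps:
$w = 5336$ ($w = -24 + 8 \cdot 670 = -24 + 5360 = 5336$)
$\frac{w}{a} + \frac{52 - 134}{\sqrt{-2310 + n}} = \frac{5336}{4394} + \frac{52 - 134}{\sqrt{-2310 - 2158}} = 5336 \cdot \frac{1}{4394} - \frac{82}{\sqrt{-4468}} = \frac{2668}{2197} - \frac{82}{2 i \sqrt{1117}} = \frac{2668}{2197} - 82 \left(- \frac{i \sqrt{1117}}{2234}\right) = \frac{2668}{2197} + \frac{41 i \sqrt{1117}}{1117}$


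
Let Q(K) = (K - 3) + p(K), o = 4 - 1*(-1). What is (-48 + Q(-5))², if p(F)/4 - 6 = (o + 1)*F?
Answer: 23104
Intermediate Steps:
o = 5 (o = 4 + 1 = 5)
p(F) = 24 + 24*F (p(F) = 24 + 4*((5 + 1)*F) = 24 + 4*(6*F) = 24 + 24*F)
Q(K) = 21 + 25*K (Q(K) = (K - 3) + (24 + 24*K) = (-3 + K) + (24 + 24*K) = 21 + 25*K)
(-48 + Q(-5))² = (-48 + (21 + 25*(-5)))² = (-48 + (21 - 125))² = (-48 - 104)² = (-152)² = 23104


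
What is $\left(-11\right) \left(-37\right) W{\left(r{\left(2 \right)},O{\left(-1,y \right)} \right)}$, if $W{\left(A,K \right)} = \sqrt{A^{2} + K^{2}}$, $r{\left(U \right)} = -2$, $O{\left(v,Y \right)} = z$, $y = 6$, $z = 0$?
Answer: $814$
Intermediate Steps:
$O{\left(v,Y \right)} = 0$
$\left(-11\right) \left(-37\right) W{\left(r{\left(2 \right)},O{\left(-1,y \right)} \right)} = \left(-11\right) \left(-37\right) \sqrt{\left(-2\right)^{2} + 0^{2}} = 407 \sqrt{4 + 0} = 407 \sqrt{4} = 407 \cdot 2 = 814$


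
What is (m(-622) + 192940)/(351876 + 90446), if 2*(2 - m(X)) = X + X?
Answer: 96782/221161 ≈ 0.43761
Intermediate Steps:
m(X) = 2 - X (m(X) = 2 - (X + X)/2 = 2 - X)
(m(-622) + 192940)/(351876 + 90446) = ((2 - 1*(-622)) + 192940)/(351876 + 90446) = ((2 + 622) + 192940)/442322 = (624 + 192940)*(1/442322) = 193564*(1/442322) = 96782/221161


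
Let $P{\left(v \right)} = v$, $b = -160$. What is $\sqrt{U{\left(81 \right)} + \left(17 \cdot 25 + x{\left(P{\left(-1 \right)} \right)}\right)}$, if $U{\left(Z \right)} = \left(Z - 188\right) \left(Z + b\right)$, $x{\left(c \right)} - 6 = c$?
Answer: $3 \sqrt{987} \approx 94.25$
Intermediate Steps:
$x{\left(c \right)} = 6 + c$
$U{\left(Z \right)} = \left(-188 + Z\right) \left(-160 + Z\right)$ ($U{\left(Z \right)} = \left(Z - 188\right) \left(Z - 160\right) = \left(-188 + Z\right) \left(-160 + Z\right)$)
$\sqrt{U{\left(81 \right)} + \left(17 \cdot 25 + x{\left(P{\left(-1 \right)} \right)}\right)} = \sqrt{\left(30080 + 81^{2} - 28188\right) + \left(17 \cdot 25 + \left(6 - 1\right)\right)} = \sqrt{\left(30080 + 6561 - 28188\right) + \left(425 + 5\right)} = \sqrt{8453 + 430} = \sqrt{8883} = 3 \sqrt{987}$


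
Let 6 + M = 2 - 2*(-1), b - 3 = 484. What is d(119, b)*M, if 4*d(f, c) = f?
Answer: -119/2 ≈ -59.500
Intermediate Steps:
b = 487 (b = 3 + 484 = 487)
d(f, c) = f/4
M = -2 (M = -6 + (2 - 2*(-1)) = -6 + (2 + 2) = -6 + 4 = -2)
d(119, b)*M = ((¼)*119)*(-2) = (119/4)*(-2) = -119/2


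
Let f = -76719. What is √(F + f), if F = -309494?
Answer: I*√386213 ≈ 621.46*I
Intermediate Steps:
√(F + f) = √(-309494 - 76719) = √(-386213) = I*√386213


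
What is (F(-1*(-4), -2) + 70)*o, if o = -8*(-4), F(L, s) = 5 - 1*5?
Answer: 2240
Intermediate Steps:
F(L, s) = 0 (F(L, s) = 5 - 5 = 0)
o = 32
(F(-1*(-4), -2) + 70)*o = (0 + 70)*32 = 70*32 = 2240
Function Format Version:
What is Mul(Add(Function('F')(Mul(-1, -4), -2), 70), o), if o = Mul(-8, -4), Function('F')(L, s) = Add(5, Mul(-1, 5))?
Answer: 2240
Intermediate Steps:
Function('F')(L, s) = 0 (Function('F')(L, s) = Add(5, -5) = 0)
o = 32
Mul(Add(Function('F')(Mul(-1, -4), -2), 70), o) = Mul(Add(0, 70), 32) = Mul(70, 32) = 2240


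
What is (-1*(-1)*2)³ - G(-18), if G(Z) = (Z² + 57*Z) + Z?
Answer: 728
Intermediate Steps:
G(Z) = Z² + 58*Z
(-1*(-1)*2)³ - G(-18) = (-1*(-1)*2)³ - (-18)*(58 - 18) = (1*2)³ - (-18)*40 = 2³ - 1*(-720) = 8 + 720 = 728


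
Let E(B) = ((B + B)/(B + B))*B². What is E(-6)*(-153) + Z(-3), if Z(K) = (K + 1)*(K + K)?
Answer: -5496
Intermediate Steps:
Z(K) = 2*K*(1 + K) (Z(K) = (1 + K)*(2*K) = 2*K*(1 + K))
E(B) = B² (E(B) = ((2*B)/((2*B)))*B² = ((2*B)*(1/(2*B)))*B² = 1*B² = B²)
E(-6)*(-153) + Z(-3) = (-6)²*(-153) + 2*(-3)*(1 - 3) = 36*(-153) + 2*(-3)*(-2) = -5508 + 12 = -5496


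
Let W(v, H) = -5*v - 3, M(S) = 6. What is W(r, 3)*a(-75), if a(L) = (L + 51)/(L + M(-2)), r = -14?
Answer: 536/23 ≈ 23.304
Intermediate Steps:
a(L) = (51 + L)/(6 + L) (a(L) = (L + 51)/(L + 6) = (51 + L)/(6 + L))
W(v, H) = -3 - 5*v
W(r, 3)*a(-75) = (-3 - 5*(-14))*((51 - 75)/(6 - 75)) = (-3 + 70)*(-24/(-69)) = 67*(-1/69*(-24)) = 67*(8/23) = 536/23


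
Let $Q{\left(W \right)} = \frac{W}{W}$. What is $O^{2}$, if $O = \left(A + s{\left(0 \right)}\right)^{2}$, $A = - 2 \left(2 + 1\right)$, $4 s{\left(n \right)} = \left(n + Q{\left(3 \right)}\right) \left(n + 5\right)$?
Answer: $\frac{130321}{256} \approx 509.07$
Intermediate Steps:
$Q{\left(W \right)} = 1$
$s{\left(n \right)} = \frac{\left(1 + n\right) \left(5 + n\right)}{4}$ ($s{\left(n \right)} = \frac{\left(n + 1\right) \left(n + 5\right)}{4} = \frac{\left(1 + n\right) \left(5 + n\right)}{4}$)
$A = -6$ ($A = \left(-2\right) 3 = -6$)
$O = \frac{361}{16}$ ($O = \left(-6 + \left(\frac{5}{4} + \frac{0^{2}}{4} + \frac{3}{2} \cdot 0\right)\right)^{2} = \left(-6 + \left(\frac{5}{4} + \frac{1}{4} \cdot 0 + 0\right)\right)^{2} = \left(-6 + \left(\frac{5}{4} + 0 + 0\right)\right)^{2} = \left(-6 + \frac{5}{4}\right)^{2} = \left(- \frac{19}{4}\right)^{2} = \frac{361}{16} \approx 22.563$)
$O^{2} = \left(\frac{361}{16}\right)^{2} = \frac{130321}{256}$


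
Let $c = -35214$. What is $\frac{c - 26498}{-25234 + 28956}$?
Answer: $- \frac{30856}{1861} \approx -16.58$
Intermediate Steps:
$\frac{c - 26498}{-25234 + 28956} = \frac{-35214 - 26498}{-25234 + 28956} = - \frac{61712}{3722} = \left(-61712\right) \frac{1}{3722} = - \frac{30856}{1861}$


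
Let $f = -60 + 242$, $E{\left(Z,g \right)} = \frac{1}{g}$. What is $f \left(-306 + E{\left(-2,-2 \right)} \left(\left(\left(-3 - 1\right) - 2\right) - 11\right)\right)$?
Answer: $-54145$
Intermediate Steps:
$f = 182$
$f \left(-306 + E{\left(-2,-2 \right)} \left(\left(\left(-3 - 1\right) - 2\right) - 11\right)\right) = 182 \left(-306 + \frac{\left(\left(-3 - 1\right) - 2\right) - 11}{-2}\right) = 182 \left(-306 - \frac{\left(-4 - 2\right) - 11}{2}\right) = 182 \left(-306 - \frac{-6 - 11}{2}\right) = 182 \left(-306 - - \frac{17}{2}\right) = 182 \left(-306 + \frac{17}{2}\right) = 182 \left(- \frac{595}{2}\right) = -54145$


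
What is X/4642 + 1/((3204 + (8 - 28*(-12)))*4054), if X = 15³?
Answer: 24272313821/33384317032 ≈ 0.72706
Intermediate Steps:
X = 3375
X/4642 + 1/((3204 + (8 - 28*(-12)))*4054) = 3375/4642 + 1/((3204 + (8 - 28*(-12)))*4054) = 3375*(1/4642) + (1/4054)/(3204 + (8 + 336)) = 3375/4642 + (1/4054)/(3204 + 344) = 3375/4642 + (1/4054)/3548 = 3375/4642 + (1/3548)*(1/4054) = 3375/4642 + 1/14383592 = 24272313821/33384317032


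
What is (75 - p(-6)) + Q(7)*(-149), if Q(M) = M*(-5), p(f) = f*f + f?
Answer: 5260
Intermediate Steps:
p(f) = f + f² (p(f) = f² + f = f + f²)
Q(M) = -5*M
(75 - p(-6)) + Q(7)*(-149) = (75 - (-6)*(1 - 6)) - 5*7*(-149) = (75 - (-6)*(-5)) - 35*(-149) = (75 - 1*30) + 5215 = (75 - 30) + 5215 = 45 + 5215 = 5260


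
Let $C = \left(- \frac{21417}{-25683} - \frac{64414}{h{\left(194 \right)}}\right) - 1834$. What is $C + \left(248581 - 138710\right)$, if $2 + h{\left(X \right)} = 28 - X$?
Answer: $\frac{11138331913}{102732} \approx 1.0842 \cdot 10^{5}$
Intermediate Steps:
$h{\left(X \right)} = 26 - X$ ($h{\left(X \right)} = -2 - \left(-28 + X\right) = 26 - X$)
$C = - \frac{148935659}{102732}$ ($C = \left(- \frac{21417}{-25683} - \frac{64414}{26 - 194}\right) - 1834 = \left(\left(-21417\right) \left(- \frac{1}{25683}\right) - \frac{64414}{26 - 194}\right) - 1834 = \left(\frac{7139}{8561} - \frac{64414}{-168}\right) - 1834 = \left(\frac{7139}{8561} - - \frac{4601}{12}\right) - 1834 = \left(\frac{7139}{8561} + \frac{4601}{12}\right) - 1834 = \frac{39474829}{102732} - 1834 = - \frac{148935659}{102732} \approx -1449.8$)
$C + \left(248581 - 138710\right) = - \frac{148935659}{102732} + \left(248581 - 138710\right) = - \frac{148935659}{102732} + 109871 = \frac{11138331913}{102732}$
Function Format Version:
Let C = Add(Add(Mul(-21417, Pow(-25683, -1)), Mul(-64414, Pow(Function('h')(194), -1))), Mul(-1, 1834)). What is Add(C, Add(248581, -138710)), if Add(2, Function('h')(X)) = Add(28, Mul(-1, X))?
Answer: Rational(11138331913, 102732) ≈ 1.0842e+5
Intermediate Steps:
Function('h')(X) = Add(26, Mul(-1, X)) (Function('h')(X) = Add(-2, Add(28, Mul(-1, X))) = Add(26, Mul(-1, X)))
C = Rational(-148935659, 102732) (C = Add(Add(Mul(-21417, Pow(-25683, -1)), Mul(-64414, Pow(Add(26, Mul(-1, 194)), -1))), Mul(-1, 1834)) = Add(Add(Mul(-21417, Rational(-1, 25683)), Mul(-64414, Pow(Add(26, -194), -1))), -1834) = Add(Add(Rational(7139, 8561), Mul(-64414, Pow(-168, -1))), -1834) = Add(Add(Rational(7139, 8561), Mul(-64414, Rational(-1, 168))), -1834) = Add(Add(Rational(7139, 8561), Rational(4601, 12)), -1834) = Add(Rational(39474829, 102732), -1834) = Rational(-148935659, 102732) ≈ -1449.8)
Add(C, Add(248581, -138710)) = Add(Rational(-148935659, 102732), Add(248581, -138710)) = Add(Rational(-148935659, 102732), 109871) = Rational(11138331913, 102732)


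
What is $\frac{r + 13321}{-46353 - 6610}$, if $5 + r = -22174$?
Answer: $\frac{8858}{52963} \approx 0.16725$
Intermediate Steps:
$r = -22179$ ($r = -5 - 22174 = -22179$)
$\frac{r + 13321}{-46353 - 6610} = \frac{-22179 + 13321}{-46353 - 6610} = - \frac{8858}{-52963} = \left(-8858\right) \left(- \frac{1}{52963}\right) = \frac{8858}{52963}$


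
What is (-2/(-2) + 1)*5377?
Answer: 10754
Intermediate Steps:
(-2/(-2) + 1)*5377 = (-2*(-½) + 1)*5377 = (1 + 1)*5377 = 2*5377 = 10754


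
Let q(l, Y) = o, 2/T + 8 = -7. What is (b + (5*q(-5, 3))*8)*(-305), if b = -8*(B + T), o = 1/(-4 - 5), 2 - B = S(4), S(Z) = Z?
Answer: -34648/9 ≈ -3849.8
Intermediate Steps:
B = -2 (B = 2 - 1*4 = 2 - 4 = -2)
T = -2/15 (T = 2/(-8 - 7) = 2/(-15) = 2*(-1/15) = -2/15 ≈ -0.13333)
o = -⅑ (o = 1/(-9) = -⅑ ≈ -0.11111)
q(l, Y) = -⅑
b = 256/15 (b = -8*(-2 - 2/15) = -8*(-32/15) = 256/15 ≈ 17.067)
(b + (5*q(-5, 3))*8)*(-305) = (256/15 + (5*(-⅑))*8)*(-305) = (256/15 - 5/9*8)*(-305) = (256/15 - 40/9)*(-305) = (568/45)*(-305) = -34648/9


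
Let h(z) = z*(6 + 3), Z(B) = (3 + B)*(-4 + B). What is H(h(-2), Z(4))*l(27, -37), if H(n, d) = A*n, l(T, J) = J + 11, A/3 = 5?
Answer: 7020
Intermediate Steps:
A = 15 (A = 3*5 = 15)
l(T, J) = 11 + J
Z(B) = (-4 + B)*(3 + B)
h(z) = 9*z (h(z) = z*9 = 9*z)
H(n, d) = 15*n
H(h(-2), Z(4))*l(27, -37) = (15*(9*(-2)))*(11 - 37) = (15*(-18))*(-26) = -270*(-26) = 7020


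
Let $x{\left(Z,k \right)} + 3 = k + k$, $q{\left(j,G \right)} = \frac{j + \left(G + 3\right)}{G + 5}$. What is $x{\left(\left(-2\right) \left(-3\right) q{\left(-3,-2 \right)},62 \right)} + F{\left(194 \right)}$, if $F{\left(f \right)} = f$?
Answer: $315$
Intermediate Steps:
$q{\left(j,G \right)} = \frac{3 + G + j}{5 + G}$ ($q{\left(j,G \right)} = \frac{j + \left(3 + G\right)}{5 + G} = \frac{3 + G + j}{5 + G}$)
$x{\left(Z,k \right)} = -3 + 2 k$ ($x{\left(Z,k \right)} = -3 + \left(k + k\right) = -3 + 2 k$)
$x{\left(\left(-2\right) \left(-3\right) q{\left(-3,-2 \right)},62 \right)} + F{\left(194 \right)} = \left(-3 + 2 \cdot 62\right) + 194 = \left(-3 + 124\right) + 194 = 121 + 194 = 315$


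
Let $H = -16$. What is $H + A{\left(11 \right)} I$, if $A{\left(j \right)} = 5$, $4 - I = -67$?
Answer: $339$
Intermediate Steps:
$I = 71$ ($I = 4 - -67 = 4 + 67 = 71$)
$H + A{\left(11 \right)} I = -16 + 5 \cdot 71 = -16 + 355 = 339$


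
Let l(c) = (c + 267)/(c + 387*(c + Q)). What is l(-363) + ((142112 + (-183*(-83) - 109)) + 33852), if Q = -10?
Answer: 4607790252/24119 ≈ 1.9104e+5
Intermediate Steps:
l(c) = (267 + c)/(-3870 + 388*c) (l(c) = (c + 267)/(c + 387*(c - 10)) = (267 + c)/(c + 387*(-10 + c)) = (267 + c)/(c + (-3870 + 387*c)) = (267 + c)/(-3870 + 388*c))
l(-363) + ((142112 + (-183*(-83) - 109)) + 33852) = (267 - 363)/(2*(-1935 + 194*(-363))) + ((142112 + (-183*(-83) - 109)) + 33852) = (½)*(-96)/(-1935 - 70422) + ((142112 + (15189 - 109)) + 33852) = (½)*(-96)/(-72357) + ((142112 + 15080) + 33852) = (½)*(-1/72357)*(-96) + (157192 + 33852) = 16/24119 + 191044 = 4607790252/24119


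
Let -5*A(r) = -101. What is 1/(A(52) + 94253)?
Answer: 5/471366 ≈ 1.0607e-5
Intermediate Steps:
A(r) = 101/5 (A(r) = -⅕*(-101) = 101/5)
1/(A(52) + 94253) = 1/(101/5 + 94253) = 1/(471366/5) = 5/471366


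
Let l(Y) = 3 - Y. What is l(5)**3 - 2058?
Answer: -2066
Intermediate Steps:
l(5)**3 - 2058 = (3 - 1*5)**3 - 2058 = (3 - 5)**3 - 2058 = (-2)**3 - 2058 = -8 - 2058 = -2066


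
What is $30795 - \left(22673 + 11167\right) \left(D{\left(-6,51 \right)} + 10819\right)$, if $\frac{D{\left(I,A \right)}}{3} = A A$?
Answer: $-630137685$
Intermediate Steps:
$D{\left(I,A \right)} = 3 A^{2}$ ($D{\left(I,A \right)} = 3 A A = 3 A^{2}$)
$30795 - \left(22673 + 11167\right) \left(D{\left(-6,51 \right)} + 10819\right) = 30795 - \left(22673 + 11167\right) \left(3 \cdot 51^{2} + 10819\right) = 30795 - 33840 \left(3 \cdot 2601 + 10819\right) = 30795 - 33840 \left(7803 + 10819\right) = 30795 - 33840 \cdot 18622 = 30795 - 630168480 = -630137685$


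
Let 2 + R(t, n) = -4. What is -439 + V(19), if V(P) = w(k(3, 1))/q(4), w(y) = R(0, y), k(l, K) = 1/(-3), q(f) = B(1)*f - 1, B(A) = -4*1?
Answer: -7457/17 ≈ -438.65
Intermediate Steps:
B(A) = -4
R(t, n) = -6 (R(t, n) = -2 - 4 = -6)
q(f) = -1 - 4*f (q(f) = -4*f - 1 = -1 - 4*f)
k(l, K) = -⅓
w(y) = -6
V(P) = 6/17 (V(P) = -6/(-1 - 4*4) = -6/(-1 - 16) = -6/(-17) = -6*(-1/17) = 6/17)
-439 + V(19) = -439 + 6/17 = -7457/17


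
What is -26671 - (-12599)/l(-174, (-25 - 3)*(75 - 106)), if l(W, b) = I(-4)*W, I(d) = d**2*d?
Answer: -296995657/11136 ≈ -26670.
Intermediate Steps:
I(d) = d**3
l(W, b) = -64*W (l(W, b) = (-4)**3*W = -64*W)
-26671 - (-12599)/l(-174, (-25 - 3)*(75 - 106)) = -26671 - (-12599)/((-64*(-174))) = -26671 - (-12599)/11136 = -26671 - 1*(-12599/11136) = -26671 + 12599/11136 = -296995657/11136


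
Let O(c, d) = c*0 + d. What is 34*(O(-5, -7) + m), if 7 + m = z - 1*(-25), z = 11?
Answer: 748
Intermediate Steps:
O(c, d) = d (O(c, d) = 0 + d = d)
m = 29 (m = -7 + (11 - 1*(-25)) = -7 + (11 + 25) = -7 + 36 = 29)
34*(O(-5, -7) + m) = 34*(-7 + 29) = 34*22 = 748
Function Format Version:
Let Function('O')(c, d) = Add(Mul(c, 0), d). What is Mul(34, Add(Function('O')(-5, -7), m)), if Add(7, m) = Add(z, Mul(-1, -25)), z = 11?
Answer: 748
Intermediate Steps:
Function('O')(c, d) = d (Function('O')(c, d) = Add(0, d) = d)
m = 29 (m = Add(-7, Add(11, Mul(-1, -25))) = Add(-7, Add(11, 25)) = Add(-7, 36) = 29)
Mul(34, Add(Function('O')(-5, -7), m)) = Mul(34, Add(-7, 29)) = Mul(34, 22) = 748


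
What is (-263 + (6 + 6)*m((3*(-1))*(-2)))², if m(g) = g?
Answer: 36481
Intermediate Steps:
(-263 + (6 + 6)*m((3*(-1))*(-2)))² = (-263 + (6 + 6)*((3*(-1))*(-2)))² = (-263 + 12*(-3*(-2)))² = (-263 + 12*6)² = (-263 + 72)² = (-191)² = 36481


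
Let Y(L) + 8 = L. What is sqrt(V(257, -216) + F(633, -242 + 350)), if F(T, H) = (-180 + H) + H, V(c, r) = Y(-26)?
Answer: sqrt(2) ≈ 1.4142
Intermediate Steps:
Y(L) = -8 + L
V(c, r) = -34 (V(c, r) = -8 - 26 = -34)
F(T, H) = -180 + 2*H
sqrt(V(257, -216) + F(633, -242 + 350)) = sqrt(-34 + (-180 + 2*(-242 + 350))) = sqrt(-34 + (-180 + 2*108)) = sqrt(-34 + (-180 + 216)) = sqrt(-34 + 36) = sqrt(2)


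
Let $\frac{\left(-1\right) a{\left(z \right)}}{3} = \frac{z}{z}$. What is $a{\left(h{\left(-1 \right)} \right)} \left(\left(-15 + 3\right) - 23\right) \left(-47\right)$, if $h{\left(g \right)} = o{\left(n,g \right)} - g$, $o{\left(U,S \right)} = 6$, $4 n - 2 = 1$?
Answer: $-4935$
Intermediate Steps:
$n = \frac{3}{4}$ ($n = \frac{1}{2} + \frac{1}{4} \cdot 1 = \frac{1}{2} + \frac{1}{4} = \frac{3}{4} \approx 0.75$)
$h{\left(g \right)} = 6 - g$
$a{\left(z \right)} = -3$ ($a{\left(z \right)} = - 3 \frac{z}{z} = \left(-3\right) 1 = -3$)
$a{\left(h{\left(-1 \right)} \right)} \left(\left(-15 + 3\right) - 23\right) \left(-47\right) = - 3 \left(\left(-15 + 3\right) - 23\right) \left(-47\right) = - 3 \left(-12 - 23\right) \left(-47\right) = \left(-3\right) \left(-35\right) \left(-47\right) = 105 \left(-47\right) = -4935$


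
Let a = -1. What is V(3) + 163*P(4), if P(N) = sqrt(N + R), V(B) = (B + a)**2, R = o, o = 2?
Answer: 4 + 163*sqrt(6) ≈ 403.27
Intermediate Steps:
R = 2
V(B) = (-1 + B)**2 (V(B) = (B - 1)**2 = (-1 + B)**2)
P(N) = sqrt(2 + N) (P(N) = sqrt(N + 2) = sqrt(2 + N))
V(3) + 163*P(4) = (-1 + 3)**2 + 163*sqrt(2 + 4) = 2**2 + 163*sqrt(6) = 4 + 163*sqrt(6)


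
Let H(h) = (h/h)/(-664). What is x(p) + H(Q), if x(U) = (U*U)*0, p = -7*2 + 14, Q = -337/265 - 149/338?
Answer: -1/664 ≈ -0.0015060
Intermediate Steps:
Q = -153391/89570 (Q = -337*1/265 - 149*1/338 = -337/265 - 149/338 = -153391/89570 ≈ -1.7125)
p = 0 (p = -14 + 14 = 0)
x(U) = 0 (x(U) = U²*0 = 0)
H(h) = -1/664 (H(h) = 1*(-1/664) = -1/664)
x(p) + H(Q) = 0 - 1/664 = -1/664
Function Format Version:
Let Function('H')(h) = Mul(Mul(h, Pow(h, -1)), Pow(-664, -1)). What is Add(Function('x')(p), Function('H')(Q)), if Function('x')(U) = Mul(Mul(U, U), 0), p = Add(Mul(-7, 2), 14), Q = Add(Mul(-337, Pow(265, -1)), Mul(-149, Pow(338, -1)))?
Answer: Rational(-1, 664) ≈ -0.0015060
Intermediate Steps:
Q = Rational(-153391, 89570) (Q = Add(Mul(-337, Rational(1, 265)), Mul(-149, Rational(1, 338))) = Add(Rational(-337, 265), Rational(-149, 338)) = Rational(-153391, 89570) ≈ -1.7125)
p = 0 (p = Add(-14, 14) = 0)
Function('x')(U) = 0 (Function('x')(U) = Mul(Pow(U, 2), 0) = 0)
Function('H')(h) = Rational(-1, 664) (Function('H')(h) = Mul(1, Rational(-1, 664)) = Rational(-1, 664))
Add(Function('x')(p), Function('H')(Q)) = Add(0, Rational(-1, 664)) = Rational(-1, 664)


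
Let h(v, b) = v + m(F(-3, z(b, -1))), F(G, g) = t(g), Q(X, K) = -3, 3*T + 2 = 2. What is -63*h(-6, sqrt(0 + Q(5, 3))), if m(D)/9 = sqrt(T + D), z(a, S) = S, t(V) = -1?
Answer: 378 - 567*I ≈ 378.0 - 567.0*I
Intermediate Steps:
T = 0 (T = -2/3 + (1/3)*2 = -2/3 + 2/3 = 0)
F(G, g) = -1
m(D) = 9*sqrt(D) (m(D) = 9*sqrt(0 + D) = 9*sqrt(D))
h(v, b) = v + 9*I (h(v, b) = v + 9*sqrt(-1) = v + 9*I)
-63*h(-6, sqrt(0 + Q(5, 3))) = -63*(-6 + 9*I) = 378 - 567*I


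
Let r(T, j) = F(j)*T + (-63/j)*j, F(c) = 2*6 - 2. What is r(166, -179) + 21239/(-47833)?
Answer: 76368062/47833 ≈ 1596.6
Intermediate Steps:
F(c) = 10 (F(c) = 12 - 2 = 10)
r(T, j) = -63 + 10*T (r(T, j) = 10*T + (-63/j)*j = 10*T - 63 = -63 + 10*T)
r(166, -179) + 21239/(-47833) = (-63 + 10*166) + 21239/(-47833) = (-63 + 1660) + 21239*(-1/47833) = 1597 - 21239/47833 = 76368062/47833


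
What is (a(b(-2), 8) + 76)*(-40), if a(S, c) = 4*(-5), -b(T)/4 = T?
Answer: -2240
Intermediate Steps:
b(T) = -4*T
a(S, c) = -20
(a(b(-2), 8) + 76)*(-40) = (-20 + 76)*(-40) = 56*(-40) = -2240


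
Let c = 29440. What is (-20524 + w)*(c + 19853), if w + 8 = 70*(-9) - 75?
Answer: -1046835441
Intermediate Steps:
w = -713 (w = -8 + (70*(-9) - 75) = -8 + (-630 - 75) = -8 - 705 = -713)
(-20524 + w)*(c + 19853) = (-20524 - 713)*(29440 + 19853) = -21237*49293 = -1046835441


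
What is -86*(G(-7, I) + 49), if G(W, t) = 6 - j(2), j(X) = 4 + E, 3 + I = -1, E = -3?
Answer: -4644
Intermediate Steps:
I = -4 (I = -3 - 1 = -4)
j(X) = 1 (j(X) = 4 - 3 = 1)
G(W, t) = 5 (G(W, t) = 6 - 1*1 = 6 - 1 = 5)
-86*(G(-7, I) + 49) = -86*(5 + 49) = -86*54 = -4644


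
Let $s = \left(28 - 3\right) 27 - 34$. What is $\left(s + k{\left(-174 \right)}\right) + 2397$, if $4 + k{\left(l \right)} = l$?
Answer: $2860$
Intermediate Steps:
$k{\left(l \right)} = -4 + l$
$s = 641$ ($s = 25 \cdot 27 - 34 = 675 - 34 = 641$)
$\left(s + k{\left(-174 \right)}\right) + 2397 = \left(641 - 178\right) + 2397 = 463 + 2397 = 2860$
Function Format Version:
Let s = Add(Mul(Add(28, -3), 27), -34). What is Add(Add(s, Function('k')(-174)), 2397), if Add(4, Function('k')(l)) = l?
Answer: 2860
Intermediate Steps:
Function('k')(l) = Add(-4, l)
s = 641 (s = Add(Mul(25, 27), -34) = Add(675, -34) = 641)
Add(Add(s, Function('k')(-174)), 2397) = Add(Add(641, Add(-4, -174)), 2397) = Add(Add(641, -178), 2397) = Add(463, 2397) = 2860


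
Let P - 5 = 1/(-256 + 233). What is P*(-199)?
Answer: -22686/23 ≈ -986.35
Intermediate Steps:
P = 114/23 (P = 5 + 1/(-256 + 233) = 5 + 1/(-23) = 5 - 1/23 = 114/23 ≈ 4.9565)
P*(-199) = (114/23)*(-199) = -22686/23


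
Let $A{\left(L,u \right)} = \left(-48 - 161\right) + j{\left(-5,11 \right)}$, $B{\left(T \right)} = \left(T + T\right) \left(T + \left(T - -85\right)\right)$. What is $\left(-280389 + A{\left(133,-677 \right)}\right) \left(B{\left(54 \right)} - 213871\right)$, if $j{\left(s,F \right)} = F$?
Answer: $54160866849$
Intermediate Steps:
$B{\left(T \right)} = 2 T \left(85 + 2 T\right)$ ($B{\left(T \right)} = 2 T \left(T + \left(T + 85\right)\right) = 2 T \left(T + \left(85 + T\right)\right) = 2 T \left(85 + 2 T\right)$)
$A{\left(L,u \right)} = -198$ ($A{\left(L,u \right)} = \left(-48 - 161\right) + 11 = -209 + 11 = -198$)
$\left(-280389 + A{\left(133,-677 \right)}\right) \left(B{\left(54 \right)} - 213871\right) = \left(-280389 - 198\right) \left(2 \cdot 54 \left(85 + 2 \cdot 54\right) - 213871\right) = - 280587 \left(2 \cdot 54 \left(85 + 108\right) - 213871\right) = - 280587 \left(2 \cdot 54 \cdot 193 - 213871\right) = - 280587 \left(20844 - 213871\right) = \left(-280587\right) \left(-193027\right) = 54160866849$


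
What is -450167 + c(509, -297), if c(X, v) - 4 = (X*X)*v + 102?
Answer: -77397118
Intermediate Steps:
c(X, v) = 106 + v*X² (c(X, v) = 4 + ((X*X)*v + 102) = 4 + (X²*v + 102) = 4 + (v*X² + 102) = 4 + (102 + v*X²) = 106 + v*X²)
-450167 + c(509, -297) = -450167 + (106 - 297*509²) = -450167 + (106 - 297*259081) = -450167 + (106 - 76947057) = -450167 - 76946951 = -77397118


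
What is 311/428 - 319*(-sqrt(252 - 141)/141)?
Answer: 311/428 + 319*sqrt(111)/141 ≈ 24.563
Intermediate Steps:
311/428 - 319*(-sqrt(252 - 141)/141) = 311*(1/428) - 319*(-sqrt(111)/141) = 311/428 - 319*(-sqrt(111)/141) = 311/428 - (-319)*sqrt(111)/141 = 311/428 + 319*sqrt(111)/141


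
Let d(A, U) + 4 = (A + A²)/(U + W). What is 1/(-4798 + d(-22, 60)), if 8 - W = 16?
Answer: -26/124621 ≈ -0.00020863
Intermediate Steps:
W = -8 (W = 8 - 1*16 = 8 - 16 = -8)
d(A, U) = -4 + (A + A²)/(-8 + U) (d(A, U) = -4 + (A + A²)/(U - 8) = -4 + (A + A²)/(-8 + U))
1/(-4798 + d(-22, 60)) = 1/(-4798 + (32 - 22 + (-22)² - 4*60)/(-8 + 60)) = 1/(-4798 + (32 - 22 + 484 - 240)/52) = 1/(-4798 + (1/52)*254) = 1/(-4798 + 127/26) = 1/(-124621/26) = -26/124621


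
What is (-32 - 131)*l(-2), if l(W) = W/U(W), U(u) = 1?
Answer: 326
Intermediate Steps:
l(W) = W (l(W) = W/1 = W*1 = W)
(-32 - 131)*l(-2) = (-32 - 131)*(-2) = -163*(-2) = 326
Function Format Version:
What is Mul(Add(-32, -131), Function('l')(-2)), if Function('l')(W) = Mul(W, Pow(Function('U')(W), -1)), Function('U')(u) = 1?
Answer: 326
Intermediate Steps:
Function('l')(W) = W (Function('l')(W) = Mul(W, Pow(1, -1)) = Mul(W, 1) = W)
Mul(Add(-32, -131), Function('l')(-2)) = Mul(Add(-32, -131), -2) = Mul(-163, -2) = 326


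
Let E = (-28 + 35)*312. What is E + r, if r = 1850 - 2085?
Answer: 1949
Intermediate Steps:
r = -235
E = 2184 (E = 7*312 = 2184)
E + r = 2184 - 235 = 1949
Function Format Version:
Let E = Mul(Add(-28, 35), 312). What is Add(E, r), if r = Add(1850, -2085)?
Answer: 1949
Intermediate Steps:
r = -235
E = 2184 (E = Mul(7, 312) = 2184)
Add(E, r) = Add(2184, -235) = 1949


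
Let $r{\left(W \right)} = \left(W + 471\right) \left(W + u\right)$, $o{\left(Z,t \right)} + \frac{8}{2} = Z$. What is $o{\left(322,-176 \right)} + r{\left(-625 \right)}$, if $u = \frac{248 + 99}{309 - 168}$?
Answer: $\frac{13562650}{141} \approx 96189.0$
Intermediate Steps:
$o{\left(Z,t \right)} = -4 + Z$
$u = \frac{347}{141} \approx 2.461$
$r{\left(W \right)} = \left(471 + W\right) \left(\frac{347}{141} + W\right)$ ($r{\left(W \right)} = \left(W + 471\right) \left(W + \frac{347}{141}\right) = \left(471 + W\right) \left(\frac{347}{141} + W\right)$)
$o{\left(322,-176 \right)} + r{\left(-625 \right)} = \left(-4 + 322\right) + \left(\frac{54479}{47} + \left(-625\right)^{2} + \frac{66758}{141} \left(-625\right)\right) = 318 + \left(\frac{54479}{47} + 390625 - \frac{41723750}{141}\right) = 318 + \frac{13517812}{141} = \frac{13562650}{141}$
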